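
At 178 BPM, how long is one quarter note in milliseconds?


Working:
One quarter-note beat = 60000 / BPM = 60000 / 178 ms
Duration = 60000 / 178
= 337.1 ms


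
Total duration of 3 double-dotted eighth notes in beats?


Solution.
Base eighth note = 1/2 beats
Dot 1 adds half the previous value: +1/4
Dot 2 adds half the previous value: +1/8
One double-dotted eighth = 1/2 + 1/4 + 1/8 = 7/8
3 of them = 3 × 7/8 = 21/8
= 21/8 beats


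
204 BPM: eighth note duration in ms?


One quarter-note beat = 60000 / BPM = 60000 / 204 ms
Eighth note = 1/2 × quarter note
Duration = 1/2 × 60000 / 204 = 30000 / 204
= 147.1 ms


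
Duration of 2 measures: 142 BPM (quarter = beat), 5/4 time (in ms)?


Quarter-note beat duration = 60000 / 142 ms
Beats per measure (5/4) = 5
One measure = 5 × 60000 / 142 = 300000 / 142 ms
2 measures = 2 × 300000 / 142 = 600000 / 142
= 4225.4 ms


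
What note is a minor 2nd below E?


Step by step:
A 2nd spans 2 letter names, so from E we land on D
A minor 2nd = 1 semitone below E
Spell D at that pitch: D#
= D#


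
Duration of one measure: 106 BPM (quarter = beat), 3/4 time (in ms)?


Quarter-note beat duration = 60000 / 106 ms
Beats per measure (3/4) = 3
One measure = 3 × 60000 / 106 = 180000 / 106 ms
= 1698.1 ms


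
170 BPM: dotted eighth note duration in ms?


One quarter-note beat = 60000 / BPM = 60000 / 170 ms
Dotted eighth note = 3/4 × quarter note
Duration = 3/4 × 60000 / 170 = 45000 / 170
= 264.7 ms


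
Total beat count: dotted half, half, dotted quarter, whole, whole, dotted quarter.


Reasoning:
Beat values:
  dotted half = 3 beats
  half = 2 beats
  dotted quarter = 1.5 beats
  whole = 4 beats
  whole = 4 beats
  dotted quarter = 1.5 beats
Sum = 3 + 2 + 1.5 + 4 + 4 + 1.5
= 16 beats


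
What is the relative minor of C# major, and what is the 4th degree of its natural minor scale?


The relative minor shares the major's key signature and starts on its 6th degree
6th degree = a major 6th above the tonic; a major 6th above C# is A#
→ relative minor of C# major is A# minor
A# natural minor scale: A# B# C# D# E# F# G#
= A# minor; 4th degree = D#


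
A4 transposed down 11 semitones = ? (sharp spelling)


Step by step:
A4: chromatic position 9 in octave 4 → absolute = 4×12 + 9 = 57
Transpose down 11: 57 - 11 = 46
46 = 3×12 + 10 → A# in octave 3
Result = A#3


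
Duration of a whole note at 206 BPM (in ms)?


Solution.
One quarter-note beat = 60000 / BPM = 60000 / 206 ms
Whole note = 4 × quarter note
Duration = 4 × 60000 / 206 = 240000 / 206
= 1165.0 ms


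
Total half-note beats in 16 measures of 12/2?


Time signature 12/2: the bottom number 2 means the half note gets one count
The top number 12 means 12 half-note beats per measure
Total = 12 × 16 measures
= 192 half-note beats


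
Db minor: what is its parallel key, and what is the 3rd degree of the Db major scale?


Working:
Parallel keys share the same tonic but differ in mode
Db minor → parallel is Db major
Db major scale: Db Eb F Gb Ab Bb C
= Db major; 3rd degree = F


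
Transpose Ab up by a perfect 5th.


Step by step:
perfect 5th: 5 letter names, 7 semitones
Letter: A + 4 → E
Pitch: Ab + 7 semitones, spelled as an E → Eb
= Eb


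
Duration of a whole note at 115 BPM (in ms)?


One quarter-note beat = 60000 / BPM = 60000 / 115 ms
Whole note = 4 × quarter note
Duration = 4 × 60000 / 115 = 240000 / 115
= 2087.0 ms


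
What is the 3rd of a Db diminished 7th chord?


Diminished 7th chord = root + minor 3rd + diminished 5th + diminished 7th
Seventh chords stack in thirds, so the letter names are D-F-A-C
Root: Db
Minor 3rd above Db: Fb
Diminished 5th above Db: Abb
Diminished 7th above Db: Cbb
The 3rd = Fb


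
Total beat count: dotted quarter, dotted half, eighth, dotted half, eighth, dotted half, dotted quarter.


Let's work it out.
Beat values:
  dotted quarter = 1.5 beats
  dotted half = 3 beats
  eighth = 0.5 beats
  dotted half = 3 beats
  eighth = 0.5 beats
  dotted half = 3 beats
  dotted quarter = 1.5 beats
Sum = 1.5 + 3 + 0.5 + 3 + 0.5 + 3 + 1.5
= 13 beats


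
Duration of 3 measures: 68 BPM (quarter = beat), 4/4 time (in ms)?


Quarter-note beat duration = 60000 / 68 ms
Beats per measure (4/4) = 4
One measure = 4 × 60000 / 68 = 240000 / 68 ms
3 measures = 3 × 240000 / 68 = 720000 / 68
= 10588.2 ms


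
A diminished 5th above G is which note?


Let's work it out.
A 5th spans 5 letter names, so from G we land on D
A diminished 5th = 6 semitones above G
Spell D at that pitch: Db
= Db


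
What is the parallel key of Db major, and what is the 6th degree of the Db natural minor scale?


Reasoning:
Parallel keys share the same tonic but differ in mode
Db major → parallel is Db minor
Db natural minor scale: Db Eb Fb Gb Ab Bbb Cb
= Db minor; 6th degree = Bbb


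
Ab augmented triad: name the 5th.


Step by step:
Augmented triad = root + major 3rd (4 semitones) + augmented 5th (8 semitones)
A triad on Ab stacks thirds, so the chord tones use letter names A-C-E
Root: Ab
Major 3rd above Ab: C
Augmented 5th above Ab: E
The 5th = E


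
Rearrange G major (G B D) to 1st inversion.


Let's work it out.
Root position: G B D
1st inversion: move root up an octave
Bass note: B
Notes (bottom to top) = B D G


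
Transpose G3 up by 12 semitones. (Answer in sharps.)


Step by step:
G3: chromatic position 7 in octave 3 → absolute = 3×12 + 7 = 43
Transpose up 12: 43 + 12 = 55
55 = 4×12 + 7 → G in octave 4
Result = G4


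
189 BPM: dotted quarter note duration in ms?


Let's work it out.
One quarter-note beat = 60000 / BPM = 60000 / 189 ms
Dotted quarter note = 3/2 × quarter note
Duration = 3/2 × 60000 / 189 = 90000 / 189
= 476.2 ms


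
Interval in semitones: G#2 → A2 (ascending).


Solution.
Absolute semitone position = octave×12 + chromatic position
G#2: 2×12 + 8 = 32
A2: 2×12 + 9 = 33
Difference = 33 - 32 = 1
= 1 semitone


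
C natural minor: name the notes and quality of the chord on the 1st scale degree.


C natural minor scale: C D Eb F G Ab Bb
Diatonic triad on degree 1 stacks scale notes 1, 3, 5: C Eb G
C→Eb = 3 semitones; C→G = 7 semitones → minor triad
= C Eb G (minor)


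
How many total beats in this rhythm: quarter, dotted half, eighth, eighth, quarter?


Solution.
Beat values:
  quarter = 1 beat
  dotted half = 3 beats
  eighth = 0.5 beats
  eighth = 0.5 beats
  quarter = 1 beat
Sum = 1 + 3 + 0.5 + 0.5 + 1
= 6 beats


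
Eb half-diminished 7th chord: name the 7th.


Let's work it out.
Half-diminished 7th chord = root + minor 3rd + diminished 5th + minor 7th
Seventh chords stack in thirds, so the letter names are E-G-B-D
Root: Eb
Minor 3rd above Eb: Gb
Diminished 5th above Eb: Bbb
Minor 7th above Eb: Db
The 7th = Db


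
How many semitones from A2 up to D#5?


Step by step:
Absolute semitone position = octave×12 + chromatic position
A2: 2×12 + 9 = 33
D#5: 5×12 + 3 = 63
Difference = 63 - 33 = 30
= 30 semitones


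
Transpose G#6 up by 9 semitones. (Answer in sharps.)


Let's work it out.
G#6: chromatic position 8 in octave 6 → absolute = 6×12 + 8 = 80
Transpose up 9: 80 + 9 = 89
89 = 7×12 + 5 → F in octave 7
Result = F7


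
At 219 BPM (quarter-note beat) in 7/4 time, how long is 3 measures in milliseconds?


Quarter-note beat duration = 60000 / 219 ms
Beats per measure (7/4) = 7
One measure = 7 × 60000 / 219 = 420000 / 219 ms
3 measures = 3 × 420000 / 219 = 1260000 / 219
= 5753.4 ms


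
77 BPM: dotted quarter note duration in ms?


Working:
One quarter-note beat = 60000 / BPM = 60000 / 77 ms
Dotted quarter note = 3/2 × quarter note
Duration = 3/2 × 60000 / 77 = 90000 / 77
= 1168.8 ms


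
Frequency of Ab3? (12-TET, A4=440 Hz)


Working:
f = 440 × 2^(n/12) where n = semitones from A4
Ab3: -13 semitones from A4
f = 440 × 2^(-13/12)
f = 207.65 Hz


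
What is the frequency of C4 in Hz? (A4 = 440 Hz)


Reasoning:
f = 440 × 2^(n/12) where n = semitones from A4
C4: -9 semitones from A4
f = 440 × 2^(-9/12)
f = 261.63 Hz


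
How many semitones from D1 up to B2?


Solution.
Absolute semitone position = octave×12 + chromatic position
D1: 1×12 + 2 = 14
B2: 2×12 + 11 = 35
Difference = 35 - 14 = 21
= 21 semitones


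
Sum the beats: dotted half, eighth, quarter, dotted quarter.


Solution.
Beat values:
  dotted half = 3 beats
  eighth = 0.5 beats
  quarter = 1 beat
  dotted quarter = 1.5 beats
Sum = 3 + 0.5 + 1 + 1.5
= 6 beats


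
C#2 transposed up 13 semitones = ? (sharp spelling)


Working:
C#2: chromatic position 1 in octave 2 → absolute = 2×12 + 1 = 25
Transpose up 13: 25 + 13 = 38
38 = 3×12 + 2 → D in octave 3
Result = D3


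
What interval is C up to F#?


Solution.
Letter names: C → F spans 4 letter names → a 4th
Semitones: C → F# = 6 half-steps
A 4th of 6 semitones is an augmented 4th
= augmented 4th


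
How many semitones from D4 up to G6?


Absolute semitone position = octave×12 + chromatic position
D4: 4×12 + 2 = 50
G6: 6×12 + 7 = 79
Difference = 79 - 50 = 29
= 29 semitones


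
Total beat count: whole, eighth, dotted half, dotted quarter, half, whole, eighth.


Step by step:
Beat values:
  whole = 4 beats
  eighth = 0.5 beats
  dotted half = 3 beats
  dotted quarter = 1.5 beats
  half = 2 beats
  whole = 4 beats
  eighth = 0.5 beats
Sum = 4 + 0.5 + 3 + 1.5 + 2 + 4 + 0.5
= 15.5 beats


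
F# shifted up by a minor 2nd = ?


Reasoning:
minor 2nd: 2 letter names, 1 semitones
Letter: F + 1 → G
Pitch: F# + 1 semitones, spelled as a G → G
= G


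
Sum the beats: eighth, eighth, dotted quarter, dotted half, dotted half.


Reasoning:
Beat values:
  eighth = 0.5 beats
  eighth = 0.5 beats
  dotted quarter = 1.5 beats
  dotted half = 3 beats
  dotted half = 3 beats
Sum = 0.5 + 0.5 + 1.5 + 3 + 3
= 8.5 beats


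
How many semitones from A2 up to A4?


Reasoning:
Absolute semitone position = octave×12 + chromatic position
A2: 2×12 + 9 = 33
A4: 4×12 + 9 = 57
Difference = 57 - 33 = 24
= 24 semitones


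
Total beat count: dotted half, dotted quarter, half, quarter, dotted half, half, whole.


Step by step:
Beat values:
  dotted half = 3 beats
  dotted quarter = 1.5 beats
  half = 2 beats
  quarter = 1 beat
  dotted half = 3 beats
  half = 2 beats
  whole = 4 beats
Sum = 3 + 1.5 + 2 + 1 + 3 + 2 + 4
= 16.5 beats


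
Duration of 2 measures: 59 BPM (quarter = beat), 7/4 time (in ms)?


Step by step:
Quarter-note beat duration = 60000 / 59 ms
Beats per measure (7/4) = 7
One measure = 7 × 60000 / 59 = 420000 / 59 ms
2 measures = 2 × 420000 / 59 = 840000 / 59
= 14237.3 ms


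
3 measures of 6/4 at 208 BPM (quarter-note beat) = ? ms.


Step by step:
Quarter-note beat duration = 60000 / 208 ms
Beats per measure (6/4) = 6
One measure = 6 × 60000 / 208 = 360000 / 208 ms
3 measures = 3 × 360000 / 208 = 1080000 / 208
= 5192.3 ms


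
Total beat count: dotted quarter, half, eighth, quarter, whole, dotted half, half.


Beat values:
  dotted quarter = 1.5 beats
  half = 2 beats
  eighth = 0.5 beats
  quarter = 1 beat
  whole = 4 beats
  dotted half = 3 beats
  half = 2 beats
Sum = 1.5 + 2 + 0.5 + 1 + 4 + 3 + 2
= 14 beats


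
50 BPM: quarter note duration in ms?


Working:
One quarter-note beat = 60000 / BPM = 60000 / 50 ms
Duration = 60000 / 50
= 1200.0 ms


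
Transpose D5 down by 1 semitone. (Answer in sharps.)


D5: chromatic position 2 in octave 5 → absolute = 5×12 + 2 = 62
Transpose down 1: 62 - 1 = 61
61 = 5×12 + 1 → C# in octave 5
Result = C#5


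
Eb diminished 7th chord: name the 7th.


Let's work it out.
Diminished 7th chord = root + minor 3rd + diminished 5th + diminished 7th
Seventh chords stack in thirds, so the letter names are E-G-B-D
Root: Eb
Minor 3rd above Eb: Gb
Diminished 5th above Eb: Bbb
Diminished 7th above Eb: Dbb
The 7th = Dbb


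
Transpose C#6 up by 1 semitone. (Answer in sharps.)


Working:
C#6: chromatic position 1 in octave 6 → absolute = 6×12 + 1 = 73
Transpose up 1: 73 + 1 = 74
74 = 6×12 + 2 → D in octave 6
Result = D6


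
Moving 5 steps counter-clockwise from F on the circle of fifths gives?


Each counter-clockwise step moves down a perfect 5th (= up a perfect 4th)
From F: F → Bb → Eb → Ab → Db → F#/Gb
= F#/Gb


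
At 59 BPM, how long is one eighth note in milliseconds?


Let's work it out.
One quarter-note beat = 60000 / BPM = 60000 / 59 ms
Eighth note = 1/2 × quarter note
Duration = 1/2 × 60000 / 59 = 30000 / 59
= 508.5 ms


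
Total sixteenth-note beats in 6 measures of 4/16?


Time signature 4/16: the bottom number 16 means the sixteenth note gets one count
The top number 4 means 4 sixteenth-note beats per measure
Total = 4 × 6 measures
= 24 sixteenth-note beats


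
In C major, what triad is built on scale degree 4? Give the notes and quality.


Working:
C major scale: C D E F G A B
Diatonic triad on degree 4 stacks scale notes 4, 6, 1: F A C
F→A = 4 semitones; F→C = 7 semitones → major triad
= F A C (major)


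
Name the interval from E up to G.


Let's work it out.
Letter names: E → G spans 3 letter names → a 3rd
Semitones: E → G = 3 half-steps
A 3rd of 3 semitones is a minor 3rd
= minor 3rd


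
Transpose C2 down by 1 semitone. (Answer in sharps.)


Working:
C2: chromatic position 0 in octave 2 → absolute = 2×12 + 0 = 24
Transpose down 1: 24 - 1 = 23
23 = 1×12 + 11 → B in octave 1
Result = B1


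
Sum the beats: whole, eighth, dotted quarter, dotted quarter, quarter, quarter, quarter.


Step by step:
Beat values:
  whole = 4 beats
  eighth = 0.5 beats
  dotted quarter = 1.5 beats
  dotted quarter = 1.5 beats
  quarter = 1 beat
  quarter = 1 beat
  quarter = 1 beat
Sum = 4 + 0.5 + 1.5 + 1.5 + 1 + 1 + 1
= 10.5 beats


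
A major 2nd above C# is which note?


Solution.
A 2nd spans 2 letter names, so from C we land on D
A major 2nd = 2 semitones above C#
Spell D at that pitch: D#
= D#


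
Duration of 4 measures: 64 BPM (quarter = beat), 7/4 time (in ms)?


Quarter-note beat duration = 60000 / 64 ms
Beats per measure (7/4) = 7
One measure = 7 × 60000 / 64 = 420000 / 64 ms
4 measures = 4 × 420000 / 64 = 1680000 / 64
= 26250.0 ms


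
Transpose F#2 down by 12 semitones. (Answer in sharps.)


F#2: chromatic position 6 in octave 2 → absolute = 2×12 + 6 = 30
Transpose down 12: 30 - 12 = 18
18 = 1×12 + 6 → F# in octave 1
Result = F#1


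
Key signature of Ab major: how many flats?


Step by step:
Flat major keys: C(0), F(1), Bb(2), Eb(3), Ab(4), Db(5), Gb(6), Cb(7)
Ab major has 4 flats
Order of flats: Bb Eb Ab Db Gb Cb Fb → first 4: Bb, Eb, Ab, Db
= 4 flats


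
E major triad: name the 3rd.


Reasoning:
Major triad = root + major 3rd (4 semitones) + perfect 5th (7 semitones)
A triad on E stacks thirds, so the chord tones use letter names E-G-B
Root: E
Major 3rd above E: G#
Perfect 5th above E: B
The 3rd = G#


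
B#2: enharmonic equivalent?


Let's work it out.
Enharmonic notes sound the same pitch but are spelled with different letter names
B# and C name the same pitch class
Octave numbers change at C, so B#2 = C3
= C3


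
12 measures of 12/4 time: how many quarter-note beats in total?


Time signature 12/4: the bottom number 4 means the quarter note gets one count
The top number 12 means 12 quarter-note beats per measure
Total = 12 × 12 measures
= 144 quarter-note beats


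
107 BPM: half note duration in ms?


Solution.
One quarter-note beat = 60000 / BPM = 60000 / 107 ms
Half note = 2 × quarter note
Duration = 2 × 60000 / 107 = 120000 / 107
= 1121.5 ms


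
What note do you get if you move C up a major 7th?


Solution.
major 7th: 7 letter names, 11 semitones
Letter: C + 6 → B
Pitch: C + 11 semitones, spelled as a B → B
= B


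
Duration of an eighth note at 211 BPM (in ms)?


Let's work it out.
One quarter-note beat = 60000 / BPM = 60000 / 211 ms
Eighth note = 1/2 × quarter note
Duration = 1/2 × 60000 / 211 = 30000 / 211
= 142.2 ms


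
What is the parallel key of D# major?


Parallel keys share the same tonic but differ in mode
D# major → parallel is D# minor
= D# minor


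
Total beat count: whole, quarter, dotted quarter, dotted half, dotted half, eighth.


Solution.
Beat values:
  whole = 4 beats
  quarter = 1 beat
  dotted quarter = 1.5 beats
  dotted half = 3 beats
  dotted half = 3 beats
  eighth = 0.5 beats
Sum = 4 + 1 + 1.5 + 3 + 3 + 0.5
= 13 beats


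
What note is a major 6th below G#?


Let's work it out.
A 6th spans 6 letter names, so from G we land on B
A major 6th = 9 semitones below G#
Spell B at that pitch: B
= B


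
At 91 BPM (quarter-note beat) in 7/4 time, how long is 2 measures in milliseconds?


Let's work it out.
Quarter-note beat duration = 60000 / 91 ms
Beats per measure (7/4) = 7
One measure = 7 × 60000 / 91 = 420000 / 91 ms
2 measures = 2 × 420000 / 91 = 840000 / 91
= 9230.8 ms


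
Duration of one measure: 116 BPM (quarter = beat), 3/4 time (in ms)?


Reasoning:
Quarter-note beat duration = 60000 / 116 ms
Beats per measure (3/4) = 3
One measure = 3 × 60000 / 116 = 180000 / 116 ms
= 1551.7 ms


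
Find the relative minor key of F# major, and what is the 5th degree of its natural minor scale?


The relative minor shares the major's key signature and starts on its 6th degree
6th degree = a major 6th above the tonic; a major 6th above F# is D#
→ relative minor of F# major is D# minor
D# natural minor scale: D# E# F# G# A# B C#
= D# minor; 5th degree = A#


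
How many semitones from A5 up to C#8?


Let's work it out.
Absolute semitone position = octave×12 + chromatic position
A5: 5×12 + 9 = 69
C#8: 8×12 + 1 = 97
Difference = 97 - 69 = 28
= 28 semitones


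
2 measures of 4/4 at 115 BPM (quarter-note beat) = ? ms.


Quarter-note beat duration = 60000 / 115 ms
Beats per measure (4/4) = 4
One measure = 4 × 60000 / 115 = 240000 / 115 ms
2 measures = 2 × 240000 / 115 = 480000 / 115
= 4173.9 ms


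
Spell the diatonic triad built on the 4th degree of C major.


C major scale: C D E F G A B
Diatonic triad on degree 4 stacks scale notes 4, 6, 1: F A C
F→A = 4 semitones; F→C = 7 semitones → major triad
= F A C (major)


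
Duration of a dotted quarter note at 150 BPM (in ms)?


Reasoning:
One quarter-note beat = 60000 / BPM = 60000 / 150 ms
Dotted quarter note = 3/2 × quarter note
Duration = 3/2 × 60000 / 150 = 90000 / 150
= 600.0 ms


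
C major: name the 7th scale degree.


Reasoning:
Major scale pattern: W-W-H-W-W-W-H (2-2-1-2-2-2-1 semitones)
Starting from C:
  C + 2 semitones → D
  D + 2 semitones → E
  E + 1 semitone → F
  F + 2 semitones → G
  G + 2 semitones → A
  A + 2 semitones → B
  B + 1 semitone → C
Scale: C D E F G A B
Degree 7 = B


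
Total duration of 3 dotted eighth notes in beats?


Base eighth note = 1/2 beats
Dot 1 adds half the previous value: +1/4
One dotted eighth = 1/2 + 1/4 = 3/4
3 of them = 3 × 3/4 = 9/4
= 9/4 beats


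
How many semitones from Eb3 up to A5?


Absolute semitone position = octave×12 + chromatic position
Eb3: 3×12 + 3 = 39
A5: 5×12 + 9 = 69
Difference = 69 - 39 = 30
= 30 semitones


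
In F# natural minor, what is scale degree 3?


Natural minor scale pattern: W-H-W-W-H-W-W (2-1-2-2-1-2-2 semitones)
Starting from F#:
  F# + 2 semitones → G#
  G# + 1 semitone → A
  A + 2 semitones → B
  B + 2 semitones → C#
  C# + 1 semitone → D
  D + 2 semitones → E
  E + 2 semitones → F#
Scale: F# G# A B C# D E
Degree 3 = A


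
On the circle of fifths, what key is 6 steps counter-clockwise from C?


Step by step:
Each counter-clockwise step moves down a perfect 5th (= up a perfect 4th)
From C: C → F → Bb → Eb → Ab → Db → F#/Gb
= F#/Gb


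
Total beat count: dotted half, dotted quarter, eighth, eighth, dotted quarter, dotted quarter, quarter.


Let's work it out.
Beat values:
  dotted half = 3 beats
  dotted quarter = 1.5 beats
  eighth = 0.5 beats
  eighth = 0.5 beats
  dotted quarter = 1.5 beats
  dotted quarter = 1.5 beats
  quarter = 1 beat
Sum = 3 + 1.5 + 0.5 + 0.5 + 1.5 + 1.5 + 1
= 9.5 beats


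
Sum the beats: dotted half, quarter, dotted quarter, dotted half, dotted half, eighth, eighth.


Reasoning:
Beat values:
  dotted half = 3 beats
  quarter = 1 beat
  dotted quarter = 1.5 beats
  dotted half = 3 beats
  dotted half = 3 beats
  eighth = 0.5 beats
  eighth = 0.5 beats
Sum = 3 + 1 + 1.5 + 3 + 3 + 0.5 + 0.5
= 12.5 beats


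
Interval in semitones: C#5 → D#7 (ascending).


Working:
Absolute semitone position = octave×12 + chromatic position
C#5: 5×12 + 1 = 61
D#7: 7×12 + 3 = 87
Difference = 87 - 61 = 26
= 26 semitones


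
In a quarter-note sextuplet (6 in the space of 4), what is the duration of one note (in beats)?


Working:
Sextuplet: 6 notes occupy the space of 4 quarter notes
Space = 4 × 1 = 4 beats
Each sextuplet note = 4 / 6 = 2/3 beats
= 2/3 beats


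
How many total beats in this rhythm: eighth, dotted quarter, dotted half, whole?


Solution.
Beat values:
  eighth = 0.5 beats
  dotted quarter = 1.5 beats
  dotted half = 3 beats
  whole = 4 beats
Sum = 0.5 + 1.5 + 3 + 4
= 9 beats


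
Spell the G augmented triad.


Reasoning:
Augmented triad = root + major 3rd (4 semitones) + augmented 5th (8 semitones)
A triad on G stacks thirds, so the chord tones use letter names G-B-D
Root: G
Major 3rd above G: B
Augmented 5th above G: D#
Chord = G B D#


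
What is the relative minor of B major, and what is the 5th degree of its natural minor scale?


Working:
The relative minor shares the major's key signature and starts on its 6th degree
6th degree = a major 6th above the tonic; a major 6th above B is G#
→ relative minor of B major is G# minor
G# natural minor scale: G# A# B C# D# E F#
= G# minor; 5th degree = D#


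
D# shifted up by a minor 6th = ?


minor 6th: 6 letter names, 8 semitones
Letter: D + 5 → B
Pitch: D# + 8 semitones, spelled as a B → B
= B


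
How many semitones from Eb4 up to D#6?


Step by step:
Absolute semitone position = octave×12 + chromatic position
Eb4: 4×12 + 3 = 51
D#6: 6×12 + 3 = 75
Difference = 75 - 51 = 24
= 24 semitones


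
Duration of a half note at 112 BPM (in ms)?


Solution.
One quarter-note beat = 60000 / BPM = 60000 / 112 ms
Half note = 2 × quarter note
Duration = 2 × 60000 / 112 = 120000 / 112
= 1071.4 ms


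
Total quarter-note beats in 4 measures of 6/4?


Step by step:
Time signature 6/4: the bottom number 4 means the quarter note gets one count
The top number 6 means 6 quarter-note beats per measure
Total = 6 × 4 measures
= 24 quarter-note beats


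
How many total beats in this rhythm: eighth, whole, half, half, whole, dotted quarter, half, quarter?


Solution.
Beat values:
  eighth = 0.5 beats
  whole = 4 beats
  half = 2 beats
  half = 2 beats
  whole = 4 beats
  dotted quarter = 1.5 beats
  half = 2 beats
  quarter = 1 beat
Sum = 0.5 + 4 + 2 + 2 + 4 + 1.5 + 2 + 1
= 17 beats


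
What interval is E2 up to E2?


Solution.
Letter names: E → E spans 1 letter name → a unison
Semitones: E2 → E2 = 0 half-steps
A unison of 0 semitones is a perfect unison
= perfect unison


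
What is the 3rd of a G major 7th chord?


Let's work it out.
Major 7th chord = root + major 3rd + perfect 5th + major 7th
Seventh chords stack in thirds, so the letter names are G-B-D-F
Root: G
Major 3rd above G: B
Perfect 5th above G: D
Major 7th above G: F#
The 3rd = B


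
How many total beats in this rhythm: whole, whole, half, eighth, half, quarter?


Let's work it out.
Beat values:
  whole = 4 beats
  whole = 4 beats
  half = 2 beats
  eighth = 0.5 beats
  half = 2 beats
  quarter = 1 beat
Sum = 4 + 4 + 2 + 0.5 + 2 + 1
= 13.5 beats


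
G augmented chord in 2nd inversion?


Working:
Root position: G B D#
2nd inversion: move root and 3rd up an octave
Bass note: D#
Notes (bottom to top) = D# G B


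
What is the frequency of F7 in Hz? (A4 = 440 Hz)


Step by step:
f = 440 × 2^(n/12) where n = semitones from A4
F7: 32 semitones from A4
f = 440 × 2^(32/12)
f = 2793.83 Hz


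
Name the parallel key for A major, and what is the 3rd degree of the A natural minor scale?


Reasoning:
Parallel keys share the same tonic but differ in mode
A major → parallel is A minor
A natural minor scale: A B C D E F G
= A minor; 3rd degree = C


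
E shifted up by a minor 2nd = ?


Reasoning:
minor 2nd: 2 letter names, 1 semitones
Letter: E + 1 → F
Pitch: E + 1 semitones, spelled as an F → F
= F


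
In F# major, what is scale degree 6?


Reasoning:
Major scale pattern: W-W-H-W-W-W-H (2-2-1-2-2-2-1 semitones)
Starting from F#:
  F# + 2 semitones → G#
  G# + 2 semitones → A#
  A# + 1 semitone → B
  B + 2 semitones → C#
  C# + 2 semitones → D#
  D# + 2 semitones → E#
  E# + 1 semitone → F#
Scale: F# G# A# B C# D# E#
Degree 6 = D#


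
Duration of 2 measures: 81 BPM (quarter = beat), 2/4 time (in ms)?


Reasoning:
Quarter-note beat duration = 60000 / 81 ms
Beats per measure (2/4) = 2
One measure = 2 × 60000 / 81 = 120000 / 81 ms
2 measures = 2 × 120000 / 81 = 240000 / 81
= 2963.0 ms


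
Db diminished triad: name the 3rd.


Step by step:
Diminished triad = root + minor 3rd (3 semitones) + diminished 5th (6 semitones)
A triad on Db stacks thirds, so the chord tones use letter names D-F-A
Root: Db
Minor 3rd above Db: Fb
Diminished 5th above Db: Abb
The 3rd = Fb


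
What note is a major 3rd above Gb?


A 3rd spans 3 letter names, so from G we land on B
A major 3rd = 4 semitones above Gb
Spell B at that pitch: Bb
= Bb


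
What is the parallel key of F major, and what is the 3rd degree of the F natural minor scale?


Working:
Parallel keys share the same tonic but differ in mode
F major → parallel is F minor
F natural minor scale: F G Ab Bb C Db Eb
= F minor; 3rd degree = Ab


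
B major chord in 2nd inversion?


Step by step:
Root position: B D# F#
2nd inversion: move root and 3rd up an octave
Bass note: F#
Notes (bottom to top) = F# B D#


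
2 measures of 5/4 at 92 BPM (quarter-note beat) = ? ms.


Working:
Quarter-note beat duration = 60000 / 92 ms
Beats per measure (5/4) = 5
One measure = 5 × 60000 / 92 = 300000 / 92 ms
2 measures = 2 × 300000 / 92 = 600000 / 92
= 6521.7 ms


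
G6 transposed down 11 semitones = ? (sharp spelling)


Working:
G6: chromatic position 7 in octave 6 → absolute = 6×12 + 7 = 79
Transpose down 11: 79 - 11 = 68
68 = 5×12 + 8 → G# in octave 5
Result = G#5


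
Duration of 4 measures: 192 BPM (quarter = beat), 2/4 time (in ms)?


Step by step:
Quarter-note beat duration = 60000 / 192 ms
Beats per measure (2/4) = 2
One measure = 2 × 60000 / 192 = 120000 / 192 ms
4 measures = 4 × 120000 / 192 = 480000 / 192
= 2500.0 ms


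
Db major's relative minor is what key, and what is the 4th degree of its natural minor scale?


Working:
The relative minor shares the major's key signature and starts on its 6th degree
6th degree = a major 6th above the tonic; a major 6th above Db is Bb
→ relative minor of Db major is Bb minor
Bb natural minor scale: Bb C Db Eb F Gb Ab
= Bb minor; 4th degree = Eb


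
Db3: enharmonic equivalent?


Let's work it out.
Enharmonic notes sound the same pitch but are spelled with different letter names
Db and C# name the same pitch class
= C#3


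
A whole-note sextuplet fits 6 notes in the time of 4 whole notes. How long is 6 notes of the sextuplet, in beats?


Sextuplet: 6 notes occupy the space of 4 whole notes
Space = 4 × 4 = 16 beats
Each sextuplet note = 16 / 6 = 8/3 beats
6 notes = 6 × 8/3 = 16
= 16 beats


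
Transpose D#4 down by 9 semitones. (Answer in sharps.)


D#4: chromatic position 3 in octave 4 → absolute = 4×12 + 3 = 51
Transpose down 9: 51 - 9 = 42
42 = 3×12 + 6 → F# in octave 3
Result = F#3


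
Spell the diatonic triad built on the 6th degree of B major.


Solution.
B major scale: B C# D# E F# G# A#
Diatonic triad on degree 6 stacks scale notes 6, 1, 3: G# B D#
G#→B = 3 semitones; G#→D# = 7 semitones → minor triad
= G# B D# (minor)


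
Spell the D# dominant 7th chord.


Let's work it out.
Dominant 7th chord = root + major 3rd + perfect 5th + minor 7th
Seventh chords stack in thirds, so the letter names are D-F-A-C
Root: D#
Major 3rd above D#: F##
Perfect 5th above D#: A#
Minor 7th above D#: C#
Chord = D# F## A# C#


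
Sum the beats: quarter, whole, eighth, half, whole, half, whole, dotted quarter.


Let's work it out.
Beat values:
  quarter = 1 beat
  whole = 4 beats
  eighth = 0.5 beats
  half = 2 beats
  whole = 4 beats
  half = 2 beats
  whole = 4 beats
  dotted quarter = 1.5 beats
Sum = 1 + 4 + 0.5 + 2 + 4 + 2 + 4 + 1.5
= 19 beats


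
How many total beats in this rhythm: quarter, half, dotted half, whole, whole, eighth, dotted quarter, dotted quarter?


Step by step:
Beat values:
  quarter = 1 beat
  half = 2 beats
  dotted half = 3 beats
  whole = 4 beats
  whole = 4 beats
  eighth = 0.5 beats
  dotted quarter = 1.5 beats
  dotted quarter = 1.5 beats
Sum = 1 + 2 + 3 + 4 + 4 + 0.5 + 1.5 + 1.5
= 17.5 beats


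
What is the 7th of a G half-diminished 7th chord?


Reasoning:
Half-diminished 7th chord = root + minor 3rd + diminished 5th + minor 7th
Seventh chords stack in thirds, so the letter names are G-B-D-F
Root: G
Minor 3rd above G: Bb
Diminished 5th above G: Db
Minor 7th above G: F
The 7th = F


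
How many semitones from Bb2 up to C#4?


Solution.
Absolute semitone position = octave×12 + chromatic position
Bb2: 2×12 + 10 = 34
C#4: 4×12 + 1 = 49
Difference = 49 - 34 = 15
= 15 semitones


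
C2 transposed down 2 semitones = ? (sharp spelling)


Working:
C2: chromatic position 0 in octave 2 → absolute = 2×12 + 0 = 24
Transpose down 2: 24 - 2 = 22
22 = 1×12 + 10 → A# in octave 1
Result = A#1


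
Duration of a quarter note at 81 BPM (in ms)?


One quarter-note beat = 60000 / BPM = 60000 / 81 ms
Duration = 60000 / 81
= 740.7 ms


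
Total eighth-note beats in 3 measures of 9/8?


Step by step:
Time signature 9/8: the bottom number 8 means the eighth note gets one count
The top number 9 means 9 eighth-note beats per measure
Total = 9 × 3 measures
= 27 eighth-note beats


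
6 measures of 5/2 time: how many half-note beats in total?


Working:
Time signature 5/2: the bottom number 2 means the half note gets one count
The top number 5 means 5 half-note beats per measure
Total = 5 × 6 measures
= 30 half-note beats


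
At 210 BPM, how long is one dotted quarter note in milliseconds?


Reasoning:
One quarter-note beat = 60000 / BPM = 60000 / 210 ms
Dotted quarter note = 3/2 × quarter note
Duration = 3/2 × 60000 / 210 = 90000 / 210
= 428.6 ms


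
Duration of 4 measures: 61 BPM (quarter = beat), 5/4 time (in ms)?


Reasoning:
Quarter-note beat duration = 60000 / 61 ms
Beats per measure (5/4) = 5
One measure = 5 × 60000 / 61 = 300000 / 61 ms
4 measures = 4 × 300000 / 61 = 1200000 / 61
= 19672.1 ms


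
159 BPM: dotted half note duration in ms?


One quarter-note beat = 60000 / BPM = 60000 / 159 ms
Dotted half note = 3 × quarter note
Duration = 3 × 60000 / 159 = 180000 / 159
= 1132.1 ms


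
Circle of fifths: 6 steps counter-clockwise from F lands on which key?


Each counter-clockwise step moves down a perfect 5th (= up a perfect 4th)
From F: F → Bb → Eb → Ab → Db → F#/Gb → B
= B


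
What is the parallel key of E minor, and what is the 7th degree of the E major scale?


Solution.
Parallel keys share the same tonic but differ in mode
E minor → parallel is E major
E major scale: E F# G# A B C# D#
= E major; 7th degree = D#


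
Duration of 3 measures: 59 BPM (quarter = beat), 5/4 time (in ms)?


Step by step:
Quarter-note beat duration = 60000 / 59 ms
Beats per measure (5/4) = 5
One measure = 5 × 60000 / 59 = 300000 / 59 ms
3 measures = 3 × 300000 / 59 = 900000 / 59
= 15254.2 ms


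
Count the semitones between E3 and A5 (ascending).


Working:
Absolute semitone position = octave×12 + chromatic position
E3: 3×12 + 4 = 40
A5: 5×12 + 9 = 69
Difference = 69 - 40 = 29
= 29 semitones


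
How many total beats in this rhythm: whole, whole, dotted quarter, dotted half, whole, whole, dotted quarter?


Step by step:
Beat values:
  whole = 4 beats
  whole = 4 beats
  dotted quarter = 1.5 beats
  dotted half = 3 beats
  whole = 4 beats
  whole = 4 beats
  dotted quarter = 1.5 beats
Sum = 4 + 4 + 1.5 + 3 + 4 + 4 + 1.5
= 22 beats


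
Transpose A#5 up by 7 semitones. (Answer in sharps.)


Step by step:
A#5: chromatic position 10 in octave 5 → absolute = 5×12 + 10 = 70
Transpose up 7: 70 + 7 = 77
77 = 6×12 + 5 → F in octave 6
Result = F6


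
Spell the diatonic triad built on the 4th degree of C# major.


Step by step:
C# major scale: C# D# E# F# G# A# B#
Diatonic triad on degree 4 stacks scale notes 4, 6, 1: F# A# C#
F#→A# = 4 semitones; F#→C# = 7 semitones → major triad
= F# A# C# (major)


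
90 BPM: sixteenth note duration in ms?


Step by step:
One quarter-note beat = 60000 / BPM = 60000 / 90 ms
Sixteenth note = 1/4 × quarter note
Duration = 1/4 × 60000 / 90 = 15000 / 90
= 166.7 ms


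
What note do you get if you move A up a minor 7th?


Solution.
minor 7th: 7 letter names, 10 semitones
Letter: A + 6 → G
Pitch: A + 10 semitones, spelled as a G → G
= G


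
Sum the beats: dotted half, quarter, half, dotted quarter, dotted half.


Solution.
Beat values:
  dotted half = 3 beats
  quarter = 1 beat
  half = 2 beats
  dotted quarter = 1.5 beats
  dotted half = 3 beats
Sum = 3 + 1 + 2 + 1.5 + 3
= 10.5 beats


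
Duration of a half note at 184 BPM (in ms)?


Solution.
One quarter-note beat = 60000 / BPM = 60000 / 184 ms
Half note = 2 × quarter note
Duration = 2 × 60000 / 184 = 120000 / 184
= 652.2 ms


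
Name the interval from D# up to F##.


Solution.
Letter names: D → F spans 3 letter names → a 3rd
Semitones: D# → F## = 4 half-steps
A 3rd of 4 semitones is a major 3rd
= major 3rd


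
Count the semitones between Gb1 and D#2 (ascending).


Step by step:
Absolute semitone position = octave×12 + chromatic position
Gb1: 1×12 + 6 = 18
D#2: 2×12 + 3 = 27
Difference = 27 - 18 = 9
= 9 semitones


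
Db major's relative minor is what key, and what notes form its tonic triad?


Step by step:
The relative minor shares the major's key signature and starts on its 6th degree
6th degree = a major 6th above the tonic; a major 6th above Db is Bb
→ relative minor of Db major is Bb minor
Tonic triad of Bb minor = root + minor 3rd + perfect 5th = Bb Db F
= Bb minor; triad = Bb Db F


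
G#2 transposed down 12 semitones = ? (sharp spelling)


Let's work it out.
G#2: chromatic position 8 in octave 2 → absolute = 2×12 + 8 = 32
Transpose down 12: 32 - 12 = 20
20 = 1×12 + 8 → G# in octave 1
Result = G#1


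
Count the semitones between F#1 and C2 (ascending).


Working:
Absolute semitone position = octave×12 + chromatic position
F#1: 1×12 + 6 = 18
C2: 2×12 + 0 = 24
Difference = 24 - 18 = 6
= 6 semitones


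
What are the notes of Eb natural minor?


Working:
Natural minor scale pattern: W-H-W-W-H-W-W (2-1-2-2-1-2-2 semitones)
Starting from Eb:
  Eb + 2 semitones → F
  F + 1 semitone → Gb
  Gb + 2 semitones → Ab
  Ab + 2 semitones → Bb
  Bb + 1 semitone → Cb
  Cb + 2 semitones → Db
  Db + 2 semitones → Eb
Scale = Eb F Gb Ab Bb Cb Db


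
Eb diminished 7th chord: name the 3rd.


Reasoning:
Diminished 7th chord = root + minor 3rd + diminished 5th + diminished 7th
Seventh chords stack in thirds, so the letter names are E-G-B-D
Root: Eb
Minor 3rd above Eb: Gb
Diminished 5th above Eb: Bbb
Diminished 7th above Eb: Dbb
The 3rd = Gb


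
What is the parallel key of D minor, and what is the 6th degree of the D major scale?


Solution.
Parallel keys share the same tonic but differ in mode
D minor → parallel is D major
D major scale: D E F# G A B C#
= D major; 6th degree = B


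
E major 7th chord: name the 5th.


Step by step:
Major 7th chord = root + major 3rd + perfect 5th + major 7th
Seventh chords stack in thirds, so the letter names are E-G-B-D
Root: E
Major 3rd above E: G#
Perfect 5th above E: B
Major 7th above E: D#
The 5th = B


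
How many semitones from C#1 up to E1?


Working:
Absolute semitone position = octave×12 + chromatic position
C#1: 1×12 + 1 = 13
E1: 1×12 + 4 = 16
Difference = 16 - 13 = 3
= 3 semitones


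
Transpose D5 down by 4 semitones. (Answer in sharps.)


D5: chromatic position 2 in octave 5 → absolute = 5×12 + 2 = 62
Transpose down 4: 62 - 4 = 58
58 = 4×12 + 10 → A# in octave 4
Result = A#4


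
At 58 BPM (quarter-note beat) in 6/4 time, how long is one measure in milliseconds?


Solution.
Quarter-note beat duration = 60000 / 58 ms
Beats per measure (6/4) = 6
One measure = 6 × 60000 / 58 = 360000 / 58 ms
= 6206.9 ms


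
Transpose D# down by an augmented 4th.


Working:
augmented 4th: 4 letter names, 6 semitones
Letter: D - 3 → A
Pitch: D# - 6 semitones, spelled as an A → A
= A


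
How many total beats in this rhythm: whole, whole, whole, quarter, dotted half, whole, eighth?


Let's work it out.
Beat values:
  whole = 4 beats
  whole = 4 beats
  whole = 4 beats
  quarter = 1 beat
  dotted half = 3 beats
  whole = 4 beats
  eighth = 0.5 beats
Sum = 4 + 4 + 4 + 1 + 3 + 4 + 0.5
= 20.5 beats


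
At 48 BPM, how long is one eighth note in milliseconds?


Reasoning:
One quarter-note beat = 60000 / BPM = 60000 / 48 ms
Eighth note = 1/2 × quarter note
Duration = 1/2 × 60000 / 48 = 30000 / 48
= 625.0 ms


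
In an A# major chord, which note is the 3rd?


Solution.
Major triad = root + major 3rd (4 semitones) + perfect 5th (7 semitones)
A triad on A# stacks thirds, so the chord tones use letter names A-C-E
Root: A#
Major 3rd above A#: C##
Perfect 5th above A#: E#
The 3rd = C##


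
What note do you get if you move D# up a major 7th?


major 7th: 7 letter names, 11 semitones
Letter: D + 6 → C
Pitch: D# + 11 semitones, spelled as a C → C##
= C##


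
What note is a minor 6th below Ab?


Working:
A 6th spans 6 letter names, so from A we land on C
A minor 6th = 8 semitones below Ab
Spell C at that pitch: C
= C


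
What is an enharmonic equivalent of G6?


Enharmonic notes sound the same pitch but are spelled with different letter names
G and Abb name the same pitch class
= Abb6


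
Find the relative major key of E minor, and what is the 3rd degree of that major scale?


Working:
The relative major shares the key signature and is a minor 3rd above the minor tonic
A minor 3rd above E is G
→ relative major of E minor is G major
G major scale: G A B C D E F#
= G major; 3rd degree = B


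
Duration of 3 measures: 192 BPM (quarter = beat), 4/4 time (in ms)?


Let's work it out.
Quarter-note beat duration = 60000 / 192 ms
Beats per measure (4/4) = 4
One measure = 4 × 60000 / 192 = 240000 / 192 ms
3 measures = 3 × 240000 / 192 = 720000 / 192
= 3750.0 ms


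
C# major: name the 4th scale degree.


Solution.
Major scale pattern: W-W-H-W-W-W-H (2-2-1-2-2-2-1 semitones)
Starting from C#:
  C# + 2 semitones → D#
  D# + 2 semitones → E#
  E# + 1 semitone → F#
  F# + 2 semitones → G#
  G# + 2 semitones → A#
  A# + 2 semitones → B#
  B# + 1 semitone → C#
Scale: C# D# E# F# G# A# B#
Degree 4 = F#


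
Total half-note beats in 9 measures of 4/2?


Reasoning:
Time signature 4/2: the bottom number 2 means the half note gets one count
The top number 4 means 4 half-note beats per measure
Total = 4 × 9 measures
= 36 half-note beats


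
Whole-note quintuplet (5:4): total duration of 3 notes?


Working:
Quintuplet: 5 notes occupy the space of 4 whole notes
Space = 4 × 4 = 16 beats
Each quintuplet note = 16 / 5 = 16/5 beats
3 notes = 3 × 16/5 = 48/5
= 48/5 beats
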